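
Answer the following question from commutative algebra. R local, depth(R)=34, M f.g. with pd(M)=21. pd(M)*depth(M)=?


pd+depth=34
depth=34-21=13
pd*depth=21*13=273


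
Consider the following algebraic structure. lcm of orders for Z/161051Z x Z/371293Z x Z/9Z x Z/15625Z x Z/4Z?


Exponent = lcm of the cyclic orders; pairwise coprime => product.
11^5*13^5*3^2*5^6*2^2=161051*371293*9*15625*4=33635873780437500


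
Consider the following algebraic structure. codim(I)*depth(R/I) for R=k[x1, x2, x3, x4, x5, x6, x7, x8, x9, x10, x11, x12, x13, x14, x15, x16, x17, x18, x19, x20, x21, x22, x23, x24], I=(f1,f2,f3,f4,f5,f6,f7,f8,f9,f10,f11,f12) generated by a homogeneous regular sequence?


codim=12, depth=dim(R/I)=24-12=12
Product=12*12=144


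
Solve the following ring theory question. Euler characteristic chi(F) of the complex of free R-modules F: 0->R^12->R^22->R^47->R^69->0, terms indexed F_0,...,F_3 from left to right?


chi = sum (-1)^i * rank:
(-1)^0*12=12
(-1)^1*22=-22
(-1)^2*47=47
(-1)^3*69=-69
chi=-32


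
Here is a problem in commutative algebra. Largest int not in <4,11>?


gcd(4,11)=1 => F=ab-a-b=4*11-4-11=44-15=29


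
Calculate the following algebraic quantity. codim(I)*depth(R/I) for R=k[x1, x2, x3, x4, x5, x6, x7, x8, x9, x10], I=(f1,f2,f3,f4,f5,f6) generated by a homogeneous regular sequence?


codim=6, depth=dim(R/I)=10-6=4
Product=6*4=24


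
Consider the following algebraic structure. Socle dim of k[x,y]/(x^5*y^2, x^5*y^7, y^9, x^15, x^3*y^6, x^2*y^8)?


Socle = ann(m) = span of standard monomials u with x*u, y*u in I (staircase corners).
Redundant generators: x^5*y^7
Minimal generators: x^15, x^5*y^2, x^3*y^6, x^2*y^8, y^9
Corners: xy^8, x^2y^7, x^4y^5, x^14y
Socle dim=4


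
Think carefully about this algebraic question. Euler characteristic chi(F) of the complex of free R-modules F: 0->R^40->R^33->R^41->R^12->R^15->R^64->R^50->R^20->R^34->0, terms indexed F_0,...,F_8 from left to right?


chi = sum (-1)^i * rank:
(-1)^0*40=40
(-1)^1*33=-33
(-1)^2*41=41
(-1)^3*12=-12
(-1)^4*15=15
(-1)^5*64=-64
(-1)^6*50=50
(-1)^7*20=-20
(-1)^8*34=34
chi=51


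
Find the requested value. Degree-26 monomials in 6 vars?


C(d+n-1,n-1)=C(31,5)=169911


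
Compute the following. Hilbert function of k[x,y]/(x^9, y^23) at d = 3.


k[x,y], I = (x^9, y^23), d = 3
Need i < 9 and d-i < 23.
Range: 0 <= i <= 3.
H(3) = 4


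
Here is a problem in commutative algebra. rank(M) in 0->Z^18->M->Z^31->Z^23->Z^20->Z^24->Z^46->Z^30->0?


Alt sum=0:
(-1)^0*18 + (-1)^1*? + (-1)^2*31 + (-1)^3*23 + (-1)^4*20 + (-1)^5*24 + (-1)^6*46 + (-1)^7*30=0
rank(M)=38


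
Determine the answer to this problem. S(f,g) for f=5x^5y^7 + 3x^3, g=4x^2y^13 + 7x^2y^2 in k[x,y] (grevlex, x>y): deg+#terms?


LT(f)=5x^5y^7, LT(g)=4x^2y^13
lcm(LM)=x^5y^13
S(f,g) (scaled by 20 to clear denominators) = 4y^6*f - 5x^3*g = 12x^3y^6 - 35x^5y^2
2 terms, deg 9.
9+2=11


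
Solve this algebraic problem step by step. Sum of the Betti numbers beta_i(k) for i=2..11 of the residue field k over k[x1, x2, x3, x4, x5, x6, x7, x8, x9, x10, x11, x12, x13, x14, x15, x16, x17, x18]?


Koszul resolution: beta_i(k)=C(n,i), n=18
C(18,2)=153, C(18,3)=816, C(18,4)=3060, C(18,5)=8568, C(18,6)=18564, C(18,7)=31824, C(18,8)=43758, C(18,9)=48620, C(18,10)=43758, C(18,11)=31824
Sum=230945


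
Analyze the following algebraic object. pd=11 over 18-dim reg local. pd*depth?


pd+depth=18
depth=18-11=7
pd*depth=11*7=77


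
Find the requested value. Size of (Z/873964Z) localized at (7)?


7-primary part: 873964=7^5*52
Size=7^5=16807


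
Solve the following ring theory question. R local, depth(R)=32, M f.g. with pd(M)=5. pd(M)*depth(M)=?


pd+depth=32
depth=32-5=27
pd*depth=5*27=135


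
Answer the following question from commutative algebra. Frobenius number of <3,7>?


gcd(3,7)=1 => F=ab-a-b=3*7-3-7=21-10=11


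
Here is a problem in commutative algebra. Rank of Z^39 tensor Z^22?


rank(M(x)N) = rank(M)*rank(N)
39*22 = 858


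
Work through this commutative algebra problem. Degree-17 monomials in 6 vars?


C(d+n-1,n-1)=C(22,5)=26334


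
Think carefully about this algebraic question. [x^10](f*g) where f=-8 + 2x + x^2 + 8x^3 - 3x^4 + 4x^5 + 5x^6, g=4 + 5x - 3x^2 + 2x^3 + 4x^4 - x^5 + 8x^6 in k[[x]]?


[x^10] = sum a_i*b_j, i+j=10
  -3*8=-24
  4*-1=-4
  5*4=20
Sum=-8


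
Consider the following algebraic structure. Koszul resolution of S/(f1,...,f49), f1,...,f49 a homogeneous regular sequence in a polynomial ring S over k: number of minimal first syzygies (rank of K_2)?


Regular sequence => Koszul complex is the minimal free resolution.
Syz_1 minimally generated by Koszul relations f_i*e_j - f_j*e_i (i<j): mu(Syz_1) = beta_2 = C(m,2) = m(m-1)/2
m=49
49*48/2 = 1176


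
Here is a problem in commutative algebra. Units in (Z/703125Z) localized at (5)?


Local ring = Z/78125Z.
phi(78125) = 5^6*(5-1) = 62500


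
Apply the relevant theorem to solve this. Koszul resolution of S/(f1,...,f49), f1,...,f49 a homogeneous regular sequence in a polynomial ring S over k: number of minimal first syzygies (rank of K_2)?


Regular sequence => Koszul complex is the minimal free resolution.
Syz_1 minimally generated by Koszul relations f_i*e_j - f_j*e_i (i<j): mu(Syz_1) = beta_2 = C(m,2) = m(m-1)/2
m=49
49*48/2 = 1176


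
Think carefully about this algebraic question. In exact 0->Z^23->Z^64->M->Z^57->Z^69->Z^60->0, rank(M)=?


Alt sum=0:
(-1)^0*23 + (-1)^1*64 + (-1)^2*? + (-1)^3*57 + (-1)^4*69 + (-1)^5*60=0
rank(M)=89


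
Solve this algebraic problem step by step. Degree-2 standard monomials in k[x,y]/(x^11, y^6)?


k[x,y], I = (x^11, y^6), d = 2
Need i < 11 and d-i < 6.
Range: 0 <= i <= 2.
H(2) = 3


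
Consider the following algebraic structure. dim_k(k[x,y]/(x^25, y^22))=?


Basis: x^i*y^j, i<25, j<22
25*22=550


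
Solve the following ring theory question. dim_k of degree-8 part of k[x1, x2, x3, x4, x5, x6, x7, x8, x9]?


C(d+n-1,n-1)=C(16,8)=12870


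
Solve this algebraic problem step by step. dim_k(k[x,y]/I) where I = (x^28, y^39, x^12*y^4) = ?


k[x,y]/I, I = (x^28, y^39, x^12*y^4)
Rect: 28x39=1092. Corner: (28-12)x(39-4)=560.
dim = 1092-560 = 532


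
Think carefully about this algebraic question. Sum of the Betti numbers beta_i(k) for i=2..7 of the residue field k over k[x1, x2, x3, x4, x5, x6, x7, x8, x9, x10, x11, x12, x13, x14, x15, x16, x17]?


Koszul resolution: beta_i(k)=C(n,i), n=17
C(17,2)=136, C(17,3)=680, C(17,4)=2380, C(17,5)=6188, C(17,6)=12376, C(17,7)=19448
Sum=41208


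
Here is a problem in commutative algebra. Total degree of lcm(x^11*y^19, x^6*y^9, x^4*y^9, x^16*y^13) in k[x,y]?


lcm = componentwise max:
x: max(11,6,4,16)=16
y: max(19,9,9,13)=19
Total=16+19=35


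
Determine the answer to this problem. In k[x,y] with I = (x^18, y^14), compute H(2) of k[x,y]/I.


k[x,y], I = (x^18, y^14), d = 2
Need i < 18 and d-i < 14.
Range: 0 <= i <= 2.
H(2) = 3


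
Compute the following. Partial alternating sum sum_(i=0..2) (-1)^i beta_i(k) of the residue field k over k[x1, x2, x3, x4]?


Koszul resolution: beta_i(k)=C(n,i), n=4
sum_(i=0..p) (-1)^i C(n,i) = (-1)^p C(n-1,p)
(-1)^2*C(3,2) = (-1)^2*3 = 3


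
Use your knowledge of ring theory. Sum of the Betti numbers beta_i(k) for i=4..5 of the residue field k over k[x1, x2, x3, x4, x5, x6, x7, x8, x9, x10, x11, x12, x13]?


Koszul resolution: beta_i(k)=C(n,i), n=13
C(13,4)=715, C(13,5)=1287
Sum=2002


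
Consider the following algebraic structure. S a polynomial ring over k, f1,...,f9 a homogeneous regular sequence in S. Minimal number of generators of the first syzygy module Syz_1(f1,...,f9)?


Regular sequence => Koszul complex is the minimal free resolution.
Syz_1 minimally generated by Koszul relations f_i*e_j - f_j*e_i (i<j): mu(Syz_1) = beta_2 = C(m,2) = m(m-1)/2
m=9
9*8/2 = 36


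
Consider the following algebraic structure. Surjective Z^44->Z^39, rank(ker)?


rank(ker) = 44-39 = 5


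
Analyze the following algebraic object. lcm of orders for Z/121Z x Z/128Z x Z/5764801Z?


Exponent = lcm of the cyclic orders; pairwise coprime => product.
11^2*2^7*7^8=121*128*5764801=89285237888


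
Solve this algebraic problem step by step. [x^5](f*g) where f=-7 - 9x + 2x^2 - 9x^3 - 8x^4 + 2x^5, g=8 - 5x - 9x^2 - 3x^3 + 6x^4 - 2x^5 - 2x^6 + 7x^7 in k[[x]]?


[x^5] = sum a_i*b_j, i+j=5
  -7*-2=14
  -9*6=-54
  2*-3=-6
  -9*-9=81
  -8*-5=40
  2*8=16
Sum=91


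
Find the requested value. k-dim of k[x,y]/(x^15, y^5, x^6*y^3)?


k[x,y]/I, I = (x^15, y^5, x^6*y^3)
Rect: 15x5=75. Corner: (15-6)x(5-3)=18.
dim = 75-18 = 57


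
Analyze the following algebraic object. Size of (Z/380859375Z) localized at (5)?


5-primary part: 380859375=5^10*39
Size=5^10=9765625


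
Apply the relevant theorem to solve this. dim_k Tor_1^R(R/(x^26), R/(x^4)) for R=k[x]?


Tor_1(R/I,R/J)=(I cap J)/IJ=(x^26)/(x^30)
dim=30-26=min(26,4)=4


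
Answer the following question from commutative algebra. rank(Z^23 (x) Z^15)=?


rank(M(x)N) = rank(M)*rank(N)
23*15 = 345


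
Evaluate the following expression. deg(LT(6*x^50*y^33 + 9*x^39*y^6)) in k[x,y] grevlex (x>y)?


LT: 6*x^50*y^33
deg_x=50, deg_y=33
Total=50+33=83


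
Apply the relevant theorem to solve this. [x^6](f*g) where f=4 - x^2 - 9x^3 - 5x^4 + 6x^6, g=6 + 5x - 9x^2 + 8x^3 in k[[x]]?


[x^6] = sum a_i*b_j, i+j=6
  -9*8=-72
  -5*-9=45
  6*6=36
Sum=9


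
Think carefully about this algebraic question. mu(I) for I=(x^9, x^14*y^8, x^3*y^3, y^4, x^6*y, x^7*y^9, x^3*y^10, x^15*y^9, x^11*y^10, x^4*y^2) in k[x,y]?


Remove redundant (divisible by others).
x^11*y^10 redundant.
x^15*y^9 redundant.
x^7*y^9 redundant.
x^3*y^10 redundant.
x^14*y^8 redundant.
Min: x^9, x^6*y, x^4*y^2, x^3*y^3, y^4
Count=5


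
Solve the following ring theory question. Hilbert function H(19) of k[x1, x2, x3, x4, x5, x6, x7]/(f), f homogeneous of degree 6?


C(25,6)-C(19,6)=177100-27132=149968


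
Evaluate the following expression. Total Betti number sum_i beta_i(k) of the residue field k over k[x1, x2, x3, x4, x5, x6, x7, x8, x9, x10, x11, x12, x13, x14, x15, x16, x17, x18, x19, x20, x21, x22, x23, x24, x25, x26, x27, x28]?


Koszul resolution: beta_i(k)=C(n,i), n=28
sum_i C(28,i) = 2^28 = 268435456


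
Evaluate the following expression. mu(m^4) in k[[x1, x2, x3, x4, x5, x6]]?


C(n+d-1,d)=C(9,4)=126


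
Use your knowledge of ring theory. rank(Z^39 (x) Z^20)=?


rank(M(x)N) = rank(M)*rank(N)
39*20 = 780


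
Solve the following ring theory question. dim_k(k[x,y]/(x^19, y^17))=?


Basis: x^i*y^j, i<19, j<17
19*17=323


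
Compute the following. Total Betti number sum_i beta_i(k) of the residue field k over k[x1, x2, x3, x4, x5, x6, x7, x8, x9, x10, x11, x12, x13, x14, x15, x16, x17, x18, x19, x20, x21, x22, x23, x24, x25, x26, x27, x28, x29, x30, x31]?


Koszul resolution: beta_i(k)=C(n,i), n=31
sum_i C(31,i) = 2^31 = 2147483648


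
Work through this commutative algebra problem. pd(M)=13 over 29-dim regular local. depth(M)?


pd+depth=depth(R)=29
depth=29-13=16


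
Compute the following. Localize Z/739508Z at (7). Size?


7-primary part: 739508=7^5*44
Size=7^5=16807


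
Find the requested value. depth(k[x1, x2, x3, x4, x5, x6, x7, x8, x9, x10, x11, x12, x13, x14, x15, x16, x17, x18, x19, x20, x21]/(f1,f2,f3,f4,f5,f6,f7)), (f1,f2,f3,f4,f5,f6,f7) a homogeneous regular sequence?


depth(R)=21
depth(R/I)=21-7=14


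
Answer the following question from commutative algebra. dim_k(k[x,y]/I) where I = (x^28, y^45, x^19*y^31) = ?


k[x,y]/I, I = (x^28, y^45, x^19*y^31)
Rect: 28x45=1260. Corner: (28-19)x(45-31)=126.
dim = 1260-126 = 1134


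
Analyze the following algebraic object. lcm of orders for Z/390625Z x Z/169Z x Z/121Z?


Exponent = lcm of the cyclic orders; pairwise coprime => product.
5^8*13^2*11^2=390625*169*121=7987890625


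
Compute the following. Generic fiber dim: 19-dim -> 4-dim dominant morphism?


dim(fiber)=dim(X)-dim(Y)=19-4=15


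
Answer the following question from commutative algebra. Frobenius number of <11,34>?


gcd(11,34)=1 => F=ab-a-b=11*34-11-34=374-45=329


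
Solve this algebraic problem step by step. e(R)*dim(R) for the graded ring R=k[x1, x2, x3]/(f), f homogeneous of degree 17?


e(R)=deg(f)=17, dim(R)=3-1=2
e*dim=17*2=34


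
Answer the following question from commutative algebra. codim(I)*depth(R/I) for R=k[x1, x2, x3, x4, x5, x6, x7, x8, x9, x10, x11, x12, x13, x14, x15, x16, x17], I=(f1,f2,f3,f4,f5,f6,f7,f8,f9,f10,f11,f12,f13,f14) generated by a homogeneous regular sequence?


codim=14, depth=dim(R/I)=17-14=3
Product=14*3=42


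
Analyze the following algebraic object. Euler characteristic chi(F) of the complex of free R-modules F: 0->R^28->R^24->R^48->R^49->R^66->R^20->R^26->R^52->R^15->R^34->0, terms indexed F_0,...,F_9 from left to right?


chi = sum (-1)^i * rank:
(-1)^0*28=28
(-1)^1*24=-24
(-1)^2*48=48
(-1)^3*49=-49
(-1)^4*66=66
(-1)^5*20=-20
(-1)^6*26=26
(-1)^7*52=-52
(-1)^8*15=15
(-1)^9*34=-34
chi=4


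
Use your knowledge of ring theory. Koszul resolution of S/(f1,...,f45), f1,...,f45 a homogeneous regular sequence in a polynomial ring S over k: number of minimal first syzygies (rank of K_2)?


Regular sequence => Koszul complex is the minimal free resolution.
Syz_1 minimally generated by Koszul relations f_i*e_j - f_j*e_i (i<j): mu(Syz_1) = beta_2 = C(m,2) = m(m-1)/2
m=45
45*44/2 = 990


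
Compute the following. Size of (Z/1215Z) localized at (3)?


3-primary part: 1215=3^5*5
Size=3^5=243


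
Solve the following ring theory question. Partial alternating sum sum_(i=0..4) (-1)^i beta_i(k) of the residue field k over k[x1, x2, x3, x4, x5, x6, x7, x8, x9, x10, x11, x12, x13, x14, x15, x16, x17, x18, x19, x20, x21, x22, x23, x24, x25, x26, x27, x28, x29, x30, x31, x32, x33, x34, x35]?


Koszul resolution: beta_i(k)=C(n,i), n=35
sum_(i=0..p) (-1)^i C(n,i) = (-1)^p C(n-1,p)
(-1)^4*C(34,4) = (-1)^4*46376 = 46376


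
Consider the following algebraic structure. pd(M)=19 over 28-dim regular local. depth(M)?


pd+depth=depth(R)=28
depth=28-19=9


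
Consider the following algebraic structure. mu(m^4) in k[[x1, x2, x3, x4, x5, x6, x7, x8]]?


C(n+d-1,d)=C(11,4)=330


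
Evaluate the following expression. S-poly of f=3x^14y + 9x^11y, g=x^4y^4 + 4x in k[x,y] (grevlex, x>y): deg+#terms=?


LT(f)=3x^14y, LT(g)=x^4y^4
lcm(LM)=x^14y^4
S(f,g) (scaled by 3 to clear denominators) = y^3*f - 3x^10*g = 9x^11y^4 - 12x^11
2 terms, deg 15.
15+2=17


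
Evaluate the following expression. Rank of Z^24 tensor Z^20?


rank(M(x)N) = rank(M)*rank(N)
24*20 = 480


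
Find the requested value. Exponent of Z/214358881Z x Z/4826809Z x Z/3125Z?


Exponent = lcm of the cyclic orders; pairwise coprime => product.
11^8*13^6*5^5=214358881*4826809*3125=3233341800127278125


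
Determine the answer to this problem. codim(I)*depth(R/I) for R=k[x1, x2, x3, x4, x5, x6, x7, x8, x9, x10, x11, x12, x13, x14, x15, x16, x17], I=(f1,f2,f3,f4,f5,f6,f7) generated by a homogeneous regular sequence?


codim=7, depth=dim(R/I)=17-7=10
Product=7*10=70


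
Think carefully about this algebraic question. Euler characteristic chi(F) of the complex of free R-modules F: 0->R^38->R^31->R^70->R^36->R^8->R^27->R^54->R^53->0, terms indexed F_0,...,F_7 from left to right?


chi = sum (-1)^i * rank:
(-1)^0*38=38
(-1)^1*31=-31
(-1)^2*70=70
(-1)^3*36=-36
(-1)^4*8=8
(-1)^5*27=-27
(-1)^6*54=54
(-1)^7*53=-53
chi=23


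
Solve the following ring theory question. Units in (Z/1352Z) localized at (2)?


Local ring = Z/8Z.
phi(8) = 2^2*(2-1) = 4


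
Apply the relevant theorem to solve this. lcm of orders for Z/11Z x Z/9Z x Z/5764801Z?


Exponent = lcm of the cyclic orders; pairwise coprime => product.
11^1*3^2*7^8=11*9*5764801=570715299


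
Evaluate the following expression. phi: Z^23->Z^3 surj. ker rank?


rank(ker) = 23-3 = 20


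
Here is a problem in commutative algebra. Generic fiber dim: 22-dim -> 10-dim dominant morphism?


dim(fiber)=dim(X)-dim(Y)=22-10=12


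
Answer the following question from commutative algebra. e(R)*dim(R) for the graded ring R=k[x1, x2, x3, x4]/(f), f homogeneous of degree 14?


e(R)=deg(f)=14, dim(R)=4-1=3
e*dim=14*3=42


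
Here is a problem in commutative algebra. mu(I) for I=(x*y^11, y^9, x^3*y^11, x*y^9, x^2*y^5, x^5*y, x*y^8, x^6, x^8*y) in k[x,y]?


Remove redundant (divisible by others).
x*y^9 redundant.
x^8*y redundant.
x*y^11 redundant.
x^3*y^11 redundant.
Min: x^6, x^5*y, x^2*y^5, x*y^8, y^9
Count=5


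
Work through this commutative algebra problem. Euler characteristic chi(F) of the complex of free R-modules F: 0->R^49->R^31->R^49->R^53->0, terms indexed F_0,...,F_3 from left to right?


chi = sum (-1)^i * rank:
(-1)^0*49=49
(-1)^1*31=-31
(-1)^2*49=49
(-1)^3*53=-53
chi=14


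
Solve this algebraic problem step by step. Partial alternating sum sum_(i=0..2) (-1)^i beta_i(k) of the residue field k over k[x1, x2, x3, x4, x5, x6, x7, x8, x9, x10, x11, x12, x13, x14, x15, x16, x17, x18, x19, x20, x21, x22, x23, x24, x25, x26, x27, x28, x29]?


Koszul resolution: beta_i(k)=C(n,i), n=29
sum_(i=0..p) (-1)^i C(n,i) = (-1)^p C(n-1,p)
(-1)^2*C(28,2) = (-1)^2*378 = 378


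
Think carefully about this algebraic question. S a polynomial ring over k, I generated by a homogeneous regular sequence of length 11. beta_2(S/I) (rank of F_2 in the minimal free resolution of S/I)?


Regular sequence => Koszul complex is the minimal free resolution.
Syz_1 minimally generated by Koszul relations f_i*e_j - f_j*e_i (i<j): mu(Syz_1) = beta_2 = C(m,2) = m(m-1)/2
m=11
11*10/2 = 55


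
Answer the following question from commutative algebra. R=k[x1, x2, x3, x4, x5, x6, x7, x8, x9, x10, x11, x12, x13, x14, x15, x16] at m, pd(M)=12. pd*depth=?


pd+depth=16
depth=16-12=4
pd*depth=12*4=48


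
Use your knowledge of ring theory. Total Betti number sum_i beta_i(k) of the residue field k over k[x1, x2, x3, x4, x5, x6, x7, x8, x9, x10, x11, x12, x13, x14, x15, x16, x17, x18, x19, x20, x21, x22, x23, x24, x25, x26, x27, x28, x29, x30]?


Koszul resolution: beta_i(k)=C(n,i), n=30
sum_i C(30,i) = 2^30 = 1073741824


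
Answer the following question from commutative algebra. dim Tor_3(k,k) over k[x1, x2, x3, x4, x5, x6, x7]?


Koszul: C(n,i)=C(7,3)=35


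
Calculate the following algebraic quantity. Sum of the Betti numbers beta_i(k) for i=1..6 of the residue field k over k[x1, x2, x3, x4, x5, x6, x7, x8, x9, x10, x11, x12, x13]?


Koszul resolution: beta_i(k)=C(n,i), n=13
C(13,1)=13, C(13,2)=78, C(13,3)=286, C(13,4)=715, C(13,5)=1287, C(13,6)=1716
Sum=4095


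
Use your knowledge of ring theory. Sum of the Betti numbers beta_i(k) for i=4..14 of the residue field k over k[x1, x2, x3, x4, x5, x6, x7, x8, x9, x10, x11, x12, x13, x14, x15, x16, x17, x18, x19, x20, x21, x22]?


Koszul resolution: beta_i(k)=C(n,i), n=22
C(22,4)=7315, C(22,5)=26334, C(22,6)=74613, C(22,7)=170544, C(22,8)=319770, C(22,9)=497420, C(22,10)=646646, C(22,11)=705432, C(22,12)=646646, C(22,13)=497420, C(22,14)=319770
Sum=3911910


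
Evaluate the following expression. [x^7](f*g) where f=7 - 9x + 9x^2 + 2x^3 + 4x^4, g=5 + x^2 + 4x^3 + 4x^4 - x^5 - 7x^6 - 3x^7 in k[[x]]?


[x^7] = sum a_i*b_j, i+j=7
  7*-3=-21
  -9*-7=63
  9*-1=-9
  2*4=8
  4*4=16
Sum=57


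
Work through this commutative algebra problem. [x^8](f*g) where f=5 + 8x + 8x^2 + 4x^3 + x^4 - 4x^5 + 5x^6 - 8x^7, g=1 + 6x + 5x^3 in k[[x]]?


[x^8] = sum a_i*b_j, i+j=8
  -4*5=-20
  -8*6=-48
Sum=-68


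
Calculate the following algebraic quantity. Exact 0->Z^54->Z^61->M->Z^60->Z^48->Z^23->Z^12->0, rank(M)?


Alt sum=0:
(-1)^0*54 + (-1)^1*61 + (-1)^2*? + (-1)^3*60 + (-1)^4*48 + (-1)^5*23 + (-1)^6*12=0
rank(M)=30


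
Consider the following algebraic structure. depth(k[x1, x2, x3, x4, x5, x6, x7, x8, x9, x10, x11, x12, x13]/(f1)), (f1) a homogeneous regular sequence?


depth(R)=13
depth(R/I)=13-1=12


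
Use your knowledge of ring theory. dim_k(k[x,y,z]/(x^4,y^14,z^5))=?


Basis: x^iy^jz^k, i<4,j<14,k<5
4*14*5=280


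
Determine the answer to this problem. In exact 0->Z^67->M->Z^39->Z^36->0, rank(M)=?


Alt sum=0:
(-1)^0*67 + (-1)^1*? + (-1)^2*39 + (-1)^3*36=0
rank(M)=70


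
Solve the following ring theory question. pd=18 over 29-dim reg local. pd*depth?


pd+depth=29
depth=29-18=11
pd*depth=18*11=198


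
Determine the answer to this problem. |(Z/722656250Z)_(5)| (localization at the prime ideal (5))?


5-primary part: 722656250=5^10*74
Size=5^10=9765625


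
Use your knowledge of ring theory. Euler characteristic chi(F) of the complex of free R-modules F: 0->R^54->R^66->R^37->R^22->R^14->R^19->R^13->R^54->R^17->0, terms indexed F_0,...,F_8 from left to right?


chi = sum (-1)^i * rank:
(-1)^0*54=54
(-1)^1*66=-66
(-1)^2*37=37
(-1)^3*22=-22
(-1)^4*14=14
(-1)^5*19=-19
(-1)^6*13=13
(-1)^7*54=-54
(-1)^8*17=17
chi=-26


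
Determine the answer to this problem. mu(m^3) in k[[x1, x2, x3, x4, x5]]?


C(n+d-1,d)=C(7,3)=35


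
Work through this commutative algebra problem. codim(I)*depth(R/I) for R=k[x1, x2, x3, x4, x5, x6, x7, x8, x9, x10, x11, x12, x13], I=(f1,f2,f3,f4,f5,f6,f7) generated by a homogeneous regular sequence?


codim=7, depth=dim(R/I)=13-7=6
Product=7*6=42


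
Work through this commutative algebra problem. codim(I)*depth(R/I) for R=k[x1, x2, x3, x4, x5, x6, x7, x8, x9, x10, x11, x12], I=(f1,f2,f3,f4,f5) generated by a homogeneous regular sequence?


codim=5, depth=dim(R/I)=12-5=7
Product=5*7=35


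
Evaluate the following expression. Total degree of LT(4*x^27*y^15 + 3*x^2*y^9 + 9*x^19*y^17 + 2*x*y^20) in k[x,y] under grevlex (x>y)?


LT: 4*x^27*y^15
deg_x=27, deg_y=15
Total=27+15=42


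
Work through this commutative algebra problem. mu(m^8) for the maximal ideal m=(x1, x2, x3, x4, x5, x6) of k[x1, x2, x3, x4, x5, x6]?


Graded Nakayama: mu(m^d) = dim_k (m^d/m^(d+1)) = #degree-8 monomials in 6 vars
C(n+d-1,d)=C(13,8)=1287


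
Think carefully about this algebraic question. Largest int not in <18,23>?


gcd(18,23)=1 => F=ab-a-b=18*23-18-23=414-41=373


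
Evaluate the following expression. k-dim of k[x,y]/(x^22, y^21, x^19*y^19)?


k[x,y]/I, I = (x^22, y^21, x^19*y^19)
Rect: 22x21=462. Corner: (22-19)x(21-19)=6.
dim = 462-6 = 456


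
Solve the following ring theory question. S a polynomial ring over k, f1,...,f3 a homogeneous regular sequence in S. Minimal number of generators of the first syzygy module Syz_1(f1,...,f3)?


Regular sequence => Koszul complex is the minimal free resolution.
Syz_1 minimally generated by Koszul relations f_i*e_j - f_j*e_i (i<j): mu(Syz_1) = beta_2 = C(m,2) = m(m-1)/2
m=3
3*2/2 = 3


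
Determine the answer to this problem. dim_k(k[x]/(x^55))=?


Basis: 1,x,...,x^54
dim=55


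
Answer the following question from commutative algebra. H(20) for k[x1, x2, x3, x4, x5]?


C(d+n-1,n-1)=C(24,4)=10626


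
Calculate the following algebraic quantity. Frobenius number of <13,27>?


gcd(13,27)=1 => F=ab-a-b=13*27-13-27=351-40=311


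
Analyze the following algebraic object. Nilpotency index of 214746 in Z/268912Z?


214746^k mod 268912:
k=1: 214746
k=2: 125636
k=3: 156408
k=4: 76832
k=5: 0
First zero at k = 5


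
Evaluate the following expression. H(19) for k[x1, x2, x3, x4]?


C(d+n-1,n-1)=C(22,3)=1540


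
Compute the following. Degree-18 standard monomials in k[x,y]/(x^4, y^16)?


k[x,y], I = (x^4, y^16), d = 18
Need i < 4 and d-i < 16.
Range: 3 <= i <= 3.
H(18) = 1


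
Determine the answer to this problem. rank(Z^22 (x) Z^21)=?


rank(M(x)N) = rank(M)*rank(N)
22*21 = 462


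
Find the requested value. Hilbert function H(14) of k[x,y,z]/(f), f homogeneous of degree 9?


C(16,2)-C(7,2)=120-21=99


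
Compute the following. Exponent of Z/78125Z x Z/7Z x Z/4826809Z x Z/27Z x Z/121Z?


Exponent = lcm of the cyclic orders; pairwise coprime => product.
5^7*7^1*13^6*3^3*11^2=78125*7*4826809*27*121=8623773048515625


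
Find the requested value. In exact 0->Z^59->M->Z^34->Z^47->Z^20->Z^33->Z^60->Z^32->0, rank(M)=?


Alt sum=0:
(-1)^0*59 + (-1)^1*? + (-1)^2*34 + (-1)^3*47 + (-1)^4*20 + (-1)^5*33 + (-1)^6*60 + (-1)^7*32=0
rank(M)=61


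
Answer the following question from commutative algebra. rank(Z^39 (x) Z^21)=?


rank(M(x)N) = rank(M)*rank(N)
39*21 = 819


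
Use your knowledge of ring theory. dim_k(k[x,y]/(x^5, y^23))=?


Basis: x^i*y^j, i<5, j<23
5*23=115


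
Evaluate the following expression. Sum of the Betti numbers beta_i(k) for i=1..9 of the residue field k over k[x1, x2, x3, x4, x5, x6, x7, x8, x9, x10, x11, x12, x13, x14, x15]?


Koszul resolution: beta_i(k)=C(n,i), n=15
C(15,1)=15, C(15,2)=105, C(15,3)=455, C(15,4)=1365, C(15,5)=3003, C(15,6)=5005, C(15,7)=6435, C(15,8)=6435, C(15,9)=5005
Sum=27823


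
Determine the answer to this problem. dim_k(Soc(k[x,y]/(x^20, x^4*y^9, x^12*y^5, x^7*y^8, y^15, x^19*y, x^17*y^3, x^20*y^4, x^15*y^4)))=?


Socle = ann(m) = span of standard monomials u with x*u, y*u in I (staircase corners).
Redundant generators: x^20*y^4
Minimal generators: x^20, x^19*y, x^17*y^3, x^15*y^4, x^12*y^5, x^7*y^8, x^4*y^9, y^15
Corners: x^3y^14, x^6y^8, x^11y^7, x^14y^4, x^16y^3, x^18y^2, x^19
Socle dim=7


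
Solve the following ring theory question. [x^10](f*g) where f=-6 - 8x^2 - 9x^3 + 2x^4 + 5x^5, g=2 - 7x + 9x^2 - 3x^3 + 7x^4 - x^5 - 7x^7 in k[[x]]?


[x^10] = sum a_i*b_j, i+j=10
  -9*-7=63
  5*-1=-5
Sum=58


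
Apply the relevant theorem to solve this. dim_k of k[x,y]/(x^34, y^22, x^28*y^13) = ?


k[x,y]/I, I = (x^34, y^22, x^28*y^13)
Rect: 34x22=748. Corner: (34-28)x(22-13)=54.
dim = 748-54 = 694


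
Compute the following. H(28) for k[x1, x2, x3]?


C(d+n-1,n-1)=C(30,2)=435


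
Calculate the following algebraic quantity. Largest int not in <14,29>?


gcd(14,29)=1 => F=ab-a-b=14*29-14-29=406-43=363


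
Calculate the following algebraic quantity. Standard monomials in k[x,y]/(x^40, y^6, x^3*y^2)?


k[x,y]/I, I = (x^40, y^6, x^3*y^2)
Rect: 40x6=240. Corner: (40-3)x(6-2)=148.
dim = 240-148 = 92


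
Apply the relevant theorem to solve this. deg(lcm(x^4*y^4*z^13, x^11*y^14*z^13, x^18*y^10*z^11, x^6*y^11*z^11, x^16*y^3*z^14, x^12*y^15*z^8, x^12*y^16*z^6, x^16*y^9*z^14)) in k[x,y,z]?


lcm = componentwise max:
x: max(4,11,18,6,16,12,12,16)=18
y: max(4,14,10,11,3,15,16,9)=16
z: max(13,13,11,11,14,8,6,14)=14
Total=18+16+14=48


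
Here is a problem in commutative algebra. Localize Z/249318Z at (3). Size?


3-primary part: 249318=3^8*38
Size=3^8=6561


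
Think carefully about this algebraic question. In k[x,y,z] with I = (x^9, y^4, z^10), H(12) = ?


Need i<9, j<4, k<10 with i+j+k=12.
For each i, j ranges over max(0,12-i-9)..min(3,12-i):
  i=0: j in [3,3] -> 1
  i=1: j in [2,3] -> 2
  i=2: j in [1,3] -> 3
  i=3: j in [0,3] -> 4
  i=4: j in [0,3] -> 4
  i=5: j in [0,3] -> 4
  i=6: j in [0,3] -> 4
  i=7: j in [0,3] -> 4
  i=8: j in [0,3] -> 4
H(12) = 1+2+3+4+4+4+4+4+4 = 30


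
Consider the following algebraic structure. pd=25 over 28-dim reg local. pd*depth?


pd+depth=28
depth=28-25=3
pd*depth=25*3=75


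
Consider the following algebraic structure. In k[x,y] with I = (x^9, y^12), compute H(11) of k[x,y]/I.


k[x,y], I = (x^9, y^12), d = 11
Need i < 9 and d-i < 12.
Range: 0 <= i <= 8.
H(11) = 9


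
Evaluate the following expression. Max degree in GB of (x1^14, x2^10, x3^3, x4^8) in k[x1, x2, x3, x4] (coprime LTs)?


Pure powers, coprime LTs => already GB.
Degrees: 14, 10, 3, 8
Max=14


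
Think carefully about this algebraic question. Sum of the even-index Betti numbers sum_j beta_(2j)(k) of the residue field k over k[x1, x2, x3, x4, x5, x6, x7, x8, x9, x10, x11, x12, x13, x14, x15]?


Koszul resolution: beta_i(k)=C(n,i), n=15
sum_even C(15,i) = 2^(n-1) = 2^14 = 16384


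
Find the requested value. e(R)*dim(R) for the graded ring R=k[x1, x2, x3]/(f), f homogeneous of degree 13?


e(R)=deg(f)=13, dim(R)=3-1=2
e*dim=13*2=26


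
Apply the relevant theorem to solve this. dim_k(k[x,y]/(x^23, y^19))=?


Basis: x^i*y^j, i<23, j<19
23*19=437


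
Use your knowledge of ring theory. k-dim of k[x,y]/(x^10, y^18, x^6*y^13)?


k[x,y]/I, I = (x^10, y^18, x^6*y^13)
Rect: 10x18=180. Corner: (10-6)x(18-13)=20.
dim = 180-20 = 160


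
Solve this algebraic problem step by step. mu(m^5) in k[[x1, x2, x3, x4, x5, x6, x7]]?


C(n+d-1,d)=C(11,5)=462


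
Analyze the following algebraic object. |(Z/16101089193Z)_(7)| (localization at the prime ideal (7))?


7-primary part: 16101089193=7^10*57
Size=7^10=282475249


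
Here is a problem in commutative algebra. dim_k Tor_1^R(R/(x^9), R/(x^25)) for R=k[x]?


Tor_1(R/I,R/J)=(I cap J)/IJ=(x^25)/(x^34)
dim=34-25=min(9,25)=9


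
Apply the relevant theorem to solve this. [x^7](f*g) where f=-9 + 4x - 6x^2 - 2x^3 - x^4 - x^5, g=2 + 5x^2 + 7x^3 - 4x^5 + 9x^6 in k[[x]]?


[x^7] = sum a_i*b_j, i+j=7
  4*9=36
  -6*-4=24
  -1*7=-7
  -1*5=-5
Sum=48


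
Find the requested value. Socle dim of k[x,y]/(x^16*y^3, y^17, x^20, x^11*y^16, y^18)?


Socle = ann(m) = span of standard monomials u with x*u, y*u in I (staircase corners).
Redundant generators: y^18
Minimal generators: x^20, x^16*y^3, x^11*y^16, y^17
Corners: x^10y^16, x^15y^15, x^19y^2
Socle dim=3


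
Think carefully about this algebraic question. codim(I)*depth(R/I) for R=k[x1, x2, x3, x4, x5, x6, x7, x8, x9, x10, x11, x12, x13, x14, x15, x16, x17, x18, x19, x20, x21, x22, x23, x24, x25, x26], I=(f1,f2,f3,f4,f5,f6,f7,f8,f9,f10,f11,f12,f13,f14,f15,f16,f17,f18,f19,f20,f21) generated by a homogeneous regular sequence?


codim=21, depth=dim(R/I)=26-21=5
Product=21*5=105


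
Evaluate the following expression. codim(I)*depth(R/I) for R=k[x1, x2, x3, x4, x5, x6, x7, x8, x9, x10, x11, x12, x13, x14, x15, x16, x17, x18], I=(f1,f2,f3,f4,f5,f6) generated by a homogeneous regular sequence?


codim=6, depth=dim(R/I)=18-6=12
Product=6*12=72


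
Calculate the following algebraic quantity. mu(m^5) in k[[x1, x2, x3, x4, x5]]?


C(n+d-1,d)=C(9,5)=126


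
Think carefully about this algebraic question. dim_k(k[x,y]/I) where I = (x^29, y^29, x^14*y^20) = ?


k[x,y]/I, I = (x^29, y^29, x^14*y^20)
Rect: 29x29=841. Corner: (29-14)x(29-20)=135.
dim = 841-135 = 706


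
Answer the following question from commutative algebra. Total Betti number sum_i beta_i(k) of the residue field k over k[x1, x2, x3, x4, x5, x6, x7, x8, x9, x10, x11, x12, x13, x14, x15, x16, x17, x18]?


Koszul resolution: beta_i(k)=C(n,i), n=18
sum_i C(18,i) = 2^18 = 262144


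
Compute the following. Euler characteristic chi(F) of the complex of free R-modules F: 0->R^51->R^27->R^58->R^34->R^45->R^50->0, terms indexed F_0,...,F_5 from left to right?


chi = sum (-1)^i * rank:
(-1)^0*51=51
(-1)^1*27=-27
(-1)^2*58=58
(-1)^3*34=-34
(-1)^4*45=45
(-1)^5*50=-50
chi=43


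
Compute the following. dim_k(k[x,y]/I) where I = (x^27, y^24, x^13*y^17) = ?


k[x,y]/I, I = (x^27, y^24, x^13*y^17)
Rect: 27x24=648. Corner: (27-13)x(24-17)=98.
dim = 648-98 = 550


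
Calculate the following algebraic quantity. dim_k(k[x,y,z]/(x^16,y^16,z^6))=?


Basis: x^iy^jz^k, i<16,j<16,k<6
16*16*6=1536


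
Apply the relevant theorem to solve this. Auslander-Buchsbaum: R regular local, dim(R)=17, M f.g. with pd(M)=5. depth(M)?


pd+depth=depth(R)=17
depth=17-5=12


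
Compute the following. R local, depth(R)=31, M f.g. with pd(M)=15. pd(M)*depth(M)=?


pd+depth=31
depth=31-15=16
pd*depth=15*16=240


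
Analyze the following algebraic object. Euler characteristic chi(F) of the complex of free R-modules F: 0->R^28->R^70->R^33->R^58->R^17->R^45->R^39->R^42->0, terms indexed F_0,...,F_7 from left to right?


chi = sum (-1)^i * rank:
(-1)^0*28=28
(-1)^1*70=-70
(-1)^2*33=33
(-1)^3*58=-58
(-1)^4*17=17
(-1)^5*45=-45
(-1)^6*39=39
(-1)^7*42=-42
chi=-98


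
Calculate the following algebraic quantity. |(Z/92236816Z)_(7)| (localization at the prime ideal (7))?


7-primary part: 92236816=7^8*16
Size=7^8=5764801


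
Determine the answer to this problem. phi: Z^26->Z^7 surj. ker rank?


rank(ker) = 26-7 = 19


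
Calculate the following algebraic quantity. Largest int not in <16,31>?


gcd(16,31)=1 => F=ab-a-b=16*31-16-31=496-47=449


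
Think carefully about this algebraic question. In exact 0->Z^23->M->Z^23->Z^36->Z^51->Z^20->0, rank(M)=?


Alt sum=0:
(-1)^0*23 + (-1)^1*? + (-1)^2*23 + (-1)^3*36 + (-1)^4*51 + (-1)^5*20=0
rank(M)=41


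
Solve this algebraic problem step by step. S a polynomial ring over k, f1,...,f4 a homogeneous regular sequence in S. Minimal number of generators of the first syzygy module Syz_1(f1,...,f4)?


Regular sequence => Koszul complex is the minimal free resolution.
Syz_1 minimally generated by Koszul relations f_i*e_j - f_j*e_i (i<j): mu(Syz_1) = beta_2 = C(m,2) = m(m-1)/2
m=4
4*3/2 = 6


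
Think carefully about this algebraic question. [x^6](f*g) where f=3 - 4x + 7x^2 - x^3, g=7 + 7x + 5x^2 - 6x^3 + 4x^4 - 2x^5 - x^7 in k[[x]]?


[x^6] = sum a_i*b_j, i+j=6
  -4*-2=8
  7*4=28
  -1*-6=6
Sum=42


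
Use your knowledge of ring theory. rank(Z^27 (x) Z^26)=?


rank(M(x)N) = rank(M)*rank(N)
27*26 = 702


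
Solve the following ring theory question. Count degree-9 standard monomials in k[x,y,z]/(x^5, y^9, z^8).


Need i<5, j<9, k<8 with i+j+k=9.
For each i, j ranges over max(0,9-i-7)..min(8,9-i):
  i=0: j in [2,8] -> 7
  i=1: j in [1,8] -> 8
  i=2: j in [0,7] -> 8
  i=3: j in [0,6] -> 7
  i=4: j in [0,5] -> 6
H(9) = 7+8+8+7+6 = 36


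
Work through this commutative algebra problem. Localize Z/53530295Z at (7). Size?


7-primary part: 53530295=7^7*65
Size=7^7=823543


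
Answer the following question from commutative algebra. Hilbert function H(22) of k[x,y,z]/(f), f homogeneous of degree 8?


C(24,2)-C(16,2)=276-120=156


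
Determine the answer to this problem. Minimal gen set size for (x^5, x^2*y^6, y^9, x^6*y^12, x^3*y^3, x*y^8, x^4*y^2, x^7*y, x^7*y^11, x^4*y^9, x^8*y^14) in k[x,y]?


Remove redundant (divisible by others).
x^7*y^11 redundant.
x^4*y^9 redundant.
x^6*y^12 redundant.
x^8*y^14 redundant.
x^7*y redundant.
Min: x^5, x^4*y^2, x^3*y^3, x^2*y^6, x*y^8, y^9
Count=6


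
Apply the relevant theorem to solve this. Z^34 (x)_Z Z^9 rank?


rank(M(x)N) = rank(M)*rank(N)
34*9 = 306


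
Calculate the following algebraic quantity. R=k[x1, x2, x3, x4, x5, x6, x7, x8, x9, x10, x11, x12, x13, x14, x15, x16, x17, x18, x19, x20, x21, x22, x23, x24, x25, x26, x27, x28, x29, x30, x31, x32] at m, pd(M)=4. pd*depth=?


pd+depth=32
depth=32-4=28
pd*depth=4*28=112


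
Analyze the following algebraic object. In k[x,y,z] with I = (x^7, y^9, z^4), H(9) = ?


Need i<7, j<9, k<4 with i+j+k=9.
For each i, j ranges over max(0,9-i-3)..min(8,9-i):
  i=0: j in [6,8] -> 3
  i=1: j in [5,8] -> 4
  i=2: j in [4,7] -> 4
  i=3: j in [3,6] -> 4
  i=4: j in [2,5] -> 4
  i=5: j in [1,4] -> 4
  i=6: j in [0,3] -> 4
H(9) = 3+4+4+4+4+4+4 = 27


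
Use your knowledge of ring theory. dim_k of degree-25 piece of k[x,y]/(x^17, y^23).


k[x,y], I = (x^17, y^23), d = 25
Need i < 17 and d-i < 23.
Range: 3 <= i <= 16.
H(25) = 14


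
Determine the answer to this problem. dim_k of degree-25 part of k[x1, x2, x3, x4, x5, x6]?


C(d+n-1,n-1)=C(30,5)=142506


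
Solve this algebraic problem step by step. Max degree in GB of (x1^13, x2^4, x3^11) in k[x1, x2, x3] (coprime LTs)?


Pure powers, coprime LTs => already GB.
Degrees: 13, 4, 11
Max=13


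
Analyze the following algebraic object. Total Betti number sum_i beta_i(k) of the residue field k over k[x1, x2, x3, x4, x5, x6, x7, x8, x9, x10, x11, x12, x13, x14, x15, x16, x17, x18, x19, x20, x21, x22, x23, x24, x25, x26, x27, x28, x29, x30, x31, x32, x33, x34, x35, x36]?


Koszul resolution: beta_i(k)=C(n,i), n=36
sum_i C(36,i) = 2^36 = 68719476736


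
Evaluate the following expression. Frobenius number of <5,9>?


gcd(5,9)=1 => F=ab-a-b=5*9-5-9=45-14=31


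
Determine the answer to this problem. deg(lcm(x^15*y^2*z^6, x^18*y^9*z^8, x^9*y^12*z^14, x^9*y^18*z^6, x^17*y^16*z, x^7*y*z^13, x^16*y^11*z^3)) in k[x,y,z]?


lcm = componentwise max:
x: max(15,18,9,9,17,7,16)=18
y: max(2,9,12,18,16,1,11)=18
z: max(6,8,14,6,1,13,3)=14
Total=18+18+14=50


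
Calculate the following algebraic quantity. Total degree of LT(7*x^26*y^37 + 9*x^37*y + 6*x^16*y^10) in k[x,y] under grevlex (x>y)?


LT: 7*x^26*y^37
deg_x=26, deg_y=37
Total=26+37=63


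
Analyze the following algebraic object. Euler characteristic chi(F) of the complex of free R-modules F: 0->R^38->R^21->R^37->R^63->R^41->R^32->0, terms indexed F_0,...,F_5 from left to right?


chi = sum (-1)^i * rank:
(-1)^0*38=38
(-1)^1*21=-21
(-1)^2*37=37
(-1)^3*63=-63
(-1)^4*41=41
(-1)^5*32=-32
chi=0


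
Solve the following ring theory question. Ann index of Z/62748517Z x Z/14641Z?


Exponent = lcm of the cyclic orders; pairwise coprime => product.
13^7*11^4=62748517*14641=918701037397


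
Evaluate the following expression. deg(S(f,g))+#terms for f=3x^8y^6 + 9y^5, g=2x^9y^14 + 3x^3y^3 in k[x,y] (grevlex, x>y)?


LT(f)=3x^8y^6, LT(g)=2x^9y^14
lcm(LM)=x^9y^14
S(f,g) (scaled by 6 to clear denominators) = 2xy^8*f - 3*g = 18xy^13 - 9x^3y^3
2 terms, deg 14.
14+2=16


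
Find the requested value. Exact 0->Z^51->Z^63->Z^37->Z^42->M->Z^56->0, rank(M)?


Alt sum=0:
(-1)^0*51 + (-1)^1*63 + (-1)^2*37 + (-1)^3*42 + (-1)^4*? + (-1)^5*56=0
rank(M)=73


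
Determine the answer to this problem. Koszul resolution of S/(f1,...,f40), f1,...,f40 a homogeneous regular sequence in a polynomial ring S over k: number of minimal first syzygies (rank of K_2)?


Regular sequence => Koszul complex is the minimal free resolution.
Syz_1 minimally generated by Koszul relations f_i*e_j - f_j*e_i (i<j): mu(Syz_1) = beta_2 = C(m,2) = m(m-1)/2
m=40
40*39/2 = 780


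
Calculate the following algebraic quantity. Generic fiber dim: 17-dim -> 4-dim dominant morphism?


dim(fiber)=dim(X)-dim(Y)=17-4=13


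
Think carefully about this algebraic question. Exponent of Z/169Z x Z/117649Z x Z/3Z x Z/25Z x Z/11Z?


Exponent = lcm of the cyclic orders; pairwise coprime => product.
13^2*7^6*3^1*5^2*11^1=169*117649*3*25*11=16403211825


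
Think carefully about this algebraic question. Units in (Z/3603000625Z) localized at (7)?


Local ring = Z/5764801Z.
phi(5764801) = 7^7*(7-1) = 4941258


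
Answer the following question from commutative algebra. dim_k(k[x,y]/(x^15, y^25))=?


Basis: x^i*y^j, i<15, j<25
15*25=375


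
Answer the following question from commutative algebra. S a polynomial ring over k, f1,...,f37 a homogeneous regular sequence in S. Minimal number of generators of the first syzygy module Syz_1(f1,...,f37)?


Regular sequence => Koszul complex is the minimal free resolution.
Syz_1 minimally generated by Koszul relations f_i*e_j - f_j*e_i (i<j): mu(Syz_1) = beta_2 = C(m,2) = m(m-1)/2
m=37
37*36/2 = 666


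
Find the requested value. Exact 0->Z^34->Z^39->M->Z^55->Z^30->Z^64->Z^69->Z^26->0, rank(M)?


Alt sum=0:
(-1)^0*34 + (-1)^1*39 + (-1)^2*? + (-1)^3*55 + (-1)^4*30 + (-1)^5*64 + (-1)^6*69 + (-1)^7*26=0
rank(M)=51


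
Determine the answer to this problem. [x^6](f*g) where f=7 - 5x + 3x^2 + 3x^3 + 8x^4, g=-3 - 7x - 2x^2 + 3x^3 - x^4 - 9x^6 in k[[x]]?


[x^6] = sum a_i*b_j, i+j=6
  7*-9=-63
  3*-1=-3
  3*3=9
  8*-2=-16
Sum=-73


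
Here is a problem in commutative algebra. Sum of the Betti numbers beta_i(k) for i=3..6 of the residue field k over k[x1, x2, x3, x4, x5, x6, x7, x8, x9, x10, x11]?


Koszul resolution: beta_i(k)=C(n,i), n=11
C(11,3)=165, C(11,4)=330, C(11,5)=462, C(11,6)=462
Sum=1419
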